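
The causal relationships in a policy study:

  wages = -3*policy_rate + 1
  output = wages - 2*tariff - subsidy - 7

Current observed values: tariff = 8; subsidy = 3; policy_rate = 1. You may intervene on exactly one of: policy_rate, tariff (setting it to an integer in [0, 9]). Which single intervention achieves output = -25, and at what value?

set policy_rate = 0

Intervening on policy_rate: with other inputs at their observed values, output = -3*policy_rate - 25. Solving for -25 gives policy_rate = 0, within [0, 9].
Intervening on tariff: output = -2*tariff - 12. Reaching -25 requires tariff = 13/2, not an integer.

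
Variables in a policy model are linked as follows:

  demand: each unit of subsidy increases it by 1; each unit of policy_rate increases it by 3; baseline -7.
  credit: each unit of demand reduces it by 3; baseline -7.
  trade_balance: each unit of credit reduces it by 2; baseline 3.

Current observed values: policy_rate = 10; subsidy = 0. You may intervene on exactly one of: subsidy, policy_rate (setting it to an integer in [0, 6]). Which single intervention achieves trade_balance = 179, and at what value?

Intervening on subsidy: with other inputs at their observed values, trade_balance = 6*subsidy + 155. Solving for 179 gives subsidy = 4, within [0, 6].
Intervening on policy_rate: trade_balance = 18*policy_rate - 25. Reaching 179 requires policy_rate = 34/3, not an integer.

set subsidy = 4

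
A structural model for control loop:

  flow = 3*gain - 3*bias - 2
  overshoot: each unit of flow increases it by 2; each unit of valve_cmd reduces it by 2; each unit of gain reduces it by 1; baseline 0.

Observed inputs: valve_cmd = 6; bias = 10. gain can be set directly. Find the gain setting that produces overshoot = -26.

Substituting into the flow equation gives flow = 3*gain - 32.
This gives overshoot = 5*gain - 76.
Solve 5*gain - 76 = -26: gain = (-26 + 76) / 5 = 10.

gain = 10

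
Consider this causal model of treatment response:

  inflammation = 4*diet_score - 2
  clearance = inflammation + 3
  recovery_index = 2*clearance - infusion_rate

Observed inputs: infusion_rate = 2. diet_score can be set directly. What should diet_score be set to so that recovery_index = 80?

Substituting into the clearance equation gives clearance = 4*diet_score + 1.
Substituting into the recovery_index equation gives recovery_index = 8*diet_score.
Solve 8*diet_score = 80: diet_score = 80 / 8 = 10.

diet_score = 10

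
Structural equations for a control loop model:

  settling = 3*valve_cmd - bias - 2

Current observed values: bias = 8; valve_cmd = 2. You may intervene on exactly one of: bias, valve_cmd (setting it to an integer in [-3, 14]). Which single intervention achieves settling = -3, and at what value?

set bias = 7

Intervening on bias: with other inputs at their observed values, settling = -bias + 4. Solving for -3 gives bias = 7, within [-3, 14].
Intervening on valve_cmd: settling = 3*valve_cmd - 10. Reaching -3 requires valve_cmd = 7/3, not an integer.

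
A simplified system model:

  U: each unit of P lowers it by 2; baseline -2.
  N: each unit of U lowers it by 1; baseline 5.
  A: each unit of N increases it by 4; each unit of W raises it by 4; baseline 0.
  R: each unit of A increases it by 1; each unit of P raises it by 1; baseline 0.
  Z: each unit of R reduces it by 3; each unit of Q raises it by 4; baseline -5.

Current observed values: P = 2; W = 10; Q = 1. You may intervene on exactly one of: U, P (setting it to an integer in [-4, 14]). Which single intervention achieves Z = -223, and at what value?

set U = -3

Intervening on U: with other inputs at their observed values, Z = 12*U - 187. Solving for -223 gives U = -3, within [-4, 14].
Intervening on P: Z = -27*P - 205. Reaching -223 requires P = 2/3, not an integer.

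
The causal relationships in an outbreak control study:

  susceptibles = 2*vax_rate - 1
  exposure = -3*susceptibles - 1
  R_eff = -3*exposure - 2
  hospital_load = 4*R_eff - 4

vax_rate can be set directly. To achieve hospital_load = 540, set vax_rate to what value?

vax_rate = 8

Substituting into the exposure equation gives exposure = -6*vax_rate + 2.
Substituting into the R_eff equation gives R_eff = 18*vax_rate - 8.
Substituting into the hospital_load equation gives hospital_load = 72*vax_rate - 36.
Solve 72*vax_rate - 36 = 540: vax_rate = (540 + 36) / 72 = 8.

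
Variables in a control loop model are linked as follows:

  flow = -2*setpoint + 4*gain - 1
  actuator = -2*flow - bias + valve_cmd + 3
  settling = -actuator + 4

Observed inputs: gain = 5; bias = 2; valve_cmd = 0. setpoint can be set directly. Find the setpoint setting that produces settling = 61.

setpoint = -5

Substituting into the flow equation gives flow = -2*setpoint + 19.
This gives actuator = 4*setpoint - 37.
Substituting into the settling equation gives settling = -4*setpoint + 41.
Solve -4*setpoint + 41 = 61: setpoint = (61 - 41) / -4 = -5.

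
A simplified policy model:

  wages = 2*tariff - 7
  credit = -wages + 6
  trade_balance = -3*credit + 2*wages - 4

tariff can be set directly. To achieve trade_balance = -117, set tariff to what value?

Substituting into the credit equation gives credit = -2*tariff + 13.
This gives trade_balance = 10*tariff - 57.
Solve 10*tariff - 57 = -117: tariff = (-117 + 57) / 10 = -6.

tariff = -6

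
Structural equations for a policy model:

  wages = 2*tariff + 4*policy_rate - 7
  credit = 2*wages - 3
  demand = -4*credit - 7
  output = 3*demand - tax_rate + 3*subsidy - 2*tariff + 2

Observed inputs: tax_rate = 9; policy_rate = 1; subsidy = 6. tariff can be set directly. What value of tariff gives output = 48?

tariff = 1

Substituting into the wages equation gives wages = 2*tariff - 3.
Substituting into the credit equation gives credit = 4*tariff - 9.
This gives demand = -16*tariff + 29.
Substituting into the output equation gives output = -50*tariff + 98.
Solve -50*tariff + 98 = 48: tariff = (48 - 98) / -50 = 1.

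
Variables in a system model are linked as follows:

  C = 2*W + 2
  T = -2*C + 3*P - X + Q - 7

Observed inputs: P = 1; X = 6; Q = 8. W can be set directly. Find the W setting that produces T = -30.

Substituting into the T equation gives T = -4*W - 6.
Solve -4*W - 6 = -30: W = (-30 + 6) / -4 = 6.

W = 6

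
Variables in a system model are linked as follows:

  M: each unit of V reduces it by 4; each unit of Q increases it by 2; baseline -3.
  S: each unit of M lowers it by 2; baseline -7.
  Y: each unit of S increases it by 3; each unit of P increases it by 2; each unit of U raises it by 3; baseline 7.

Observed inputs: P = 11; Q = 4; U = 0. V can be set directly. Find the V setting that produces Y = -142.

V = -5

Substituting into the M equation gives M = -4*V + 5.
Substituting into the S equation gives S = 8*V - 17.
Substituting into the Y equation gives Y = 24*V - 22.
Solve 24*V - 22 = -142: V = (-142 + 22) / 24 = -5.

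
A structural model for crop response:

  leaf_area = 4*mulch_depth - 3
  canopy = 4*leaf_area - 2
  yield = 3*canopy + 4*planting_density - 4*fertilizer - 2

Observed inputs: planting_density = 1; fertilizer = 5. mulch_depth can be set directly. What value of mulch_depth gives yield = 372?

Substituting into the canopy equation gives canopy = 16*mulch_depth - 14.
This gives yield = 48*mulch_depth - 60.
Solve 48*mulch_depth - 60 = 372: mulch_depth = (372 + 60) / 48 = 9.

mulch_depth = 9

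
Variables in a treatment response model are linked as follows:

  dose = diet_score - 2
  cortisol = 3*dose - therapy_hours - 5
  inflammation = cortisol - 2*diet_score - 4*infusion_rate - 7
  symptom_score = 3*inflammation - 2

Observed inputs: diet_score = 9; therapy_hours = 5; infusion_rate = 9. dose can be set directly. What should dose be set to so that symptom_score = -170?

dose = 5

Intervening on dose fixes its value directly, overriding its dependence on diet_score.
Substituting into the cortisol equation gives cortisol = 3*dose - 10.
So inflammation = 3*dose - 71.
This gives symptom_score = 9*dose - 215.
Solve 9*dose - 215 = -170: dose = (-170 + 215) / 9 = 5.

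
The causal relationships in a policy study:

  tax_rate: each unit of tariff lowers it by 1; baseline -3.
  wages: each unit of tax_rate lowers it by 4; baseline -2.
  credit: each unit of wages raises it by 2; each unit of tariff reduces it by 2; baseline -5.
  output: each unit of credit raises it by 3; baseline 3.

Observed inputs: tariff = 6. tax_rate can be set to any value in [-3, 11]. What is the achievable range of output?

Intervening on tax_rate fixes its value directly, overriding its dependence on tariff.
Substituting into the credit equation gives credit = -8*tax_rate - 21.
This gives output = -24*tax_rate - 60.
Linear in tax_rate, so extremes are at the endpoints: tax_rate = -3 gives output = 12; tax_rate = 11 gives output = -324.

-324 to 12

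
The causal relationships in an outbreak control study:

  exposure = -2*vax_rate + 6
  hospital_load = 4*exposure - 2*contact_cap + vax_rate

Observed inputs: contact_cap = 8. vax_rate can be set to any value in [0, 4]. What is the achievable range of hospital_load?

Substituting into the hospital_load equation gives hospital_load = -7*vax_rate + 8.
Linear in vax_rate, so extremes are at the endpoints: vax_rate = 0 gives hospital_load = 8; vax_rate = 4 gives hospital_load = -20.

-20 to 8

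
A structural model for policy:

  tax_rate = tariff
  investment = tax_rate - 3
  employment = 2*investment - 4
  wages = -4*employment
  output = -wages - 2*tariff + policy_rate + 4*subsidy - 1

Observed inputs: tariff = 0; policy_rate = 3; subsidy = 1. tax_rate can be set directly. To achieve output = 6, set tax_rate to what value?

tax_rate = 5

Intervening on tax_rate fixes its value directly, overriding its dependence on tariff.
Substituting into the employment equation gives employment = 2*tax_rate - 10.
wages becomes -8*tax_rate + 40.
This gives output = 8*tax_rate - 34.
Solve 8*tax_rate - 34 = 6: tax_rate = (6 + 34) / 8 = 5.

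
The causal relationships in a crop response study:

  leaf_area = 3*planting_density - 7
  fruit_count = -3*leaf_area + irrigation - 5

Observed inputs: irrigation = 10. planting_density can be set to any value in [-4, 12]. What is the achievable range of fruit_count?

-82 to 62

Substituting into the fruit_count equation gives fruit_count = -9*planting_density + 26.
Linear in planting_density, so extremes are at the endpoints: planting_density = -4 gives fruit_count = 62; planting_density = 12 gives fruit_count = -82.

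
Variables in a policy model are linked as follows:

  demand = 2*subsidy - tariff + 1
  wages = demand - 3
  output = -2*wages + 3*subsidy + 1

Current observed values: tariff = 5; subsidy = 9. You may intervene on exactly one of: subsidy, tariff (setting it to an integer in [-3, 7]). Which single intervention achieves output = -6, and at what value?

set tariff = -1

Intervening on subsidy: output = -subsidy + 15. Reaching -6 requires subsidy = 21, outside [-3, 7].
Intervening on tariff: with other inputs at their observed values, output = 2*tariff - 4. Solving for -6 gives tariff = -1, within [-3, 7].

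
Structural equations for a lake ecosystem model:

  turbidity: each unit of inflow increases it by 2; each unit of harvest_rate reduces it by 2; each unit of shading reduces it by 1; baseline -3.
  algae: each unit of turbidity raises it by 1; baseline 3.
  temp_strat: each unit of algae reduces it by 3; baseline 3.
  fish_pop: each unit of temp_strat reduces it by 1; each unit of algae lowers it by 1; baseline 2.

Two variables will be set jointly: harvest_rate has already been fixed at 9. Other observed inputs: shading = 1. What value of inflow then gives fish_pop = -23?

inflow = 4

With harvest_rate held at 9:
Substituting into the turbidity equation gives turbidity = 2*inflow - 22.
This gives algae = 2*inflow - 19.
Substituting into the temp_strat equation gives temp_strat = -6*inflow + 60.
This gives fish_pop = 4*inflow - 39.
Solve 4*inflow - 39 = -23: inflow = (-23 + 39) / 4 = 4.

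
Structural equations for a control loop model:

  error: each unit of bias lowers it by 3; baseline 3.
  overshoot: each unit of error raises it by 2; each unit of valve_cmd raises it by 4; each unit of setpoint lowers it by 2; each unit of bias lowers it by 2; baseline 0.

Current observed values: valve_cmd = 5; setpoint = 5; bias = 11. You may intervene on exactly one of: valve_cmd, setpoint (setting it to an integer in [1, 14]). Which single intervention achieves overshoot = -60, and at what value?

set valve_cmd = 8

Intervening on valve_cmd: with other inputs at their observed values, overshoot = 4*valve_cmd - 92. Solving for -60 gives valve_cmd = 8, within [1, 14].
Intervening on setpoint: overshoot = -2*setpoint - 62. Reaching -60 requires setpoint = -1, outside [1, 14].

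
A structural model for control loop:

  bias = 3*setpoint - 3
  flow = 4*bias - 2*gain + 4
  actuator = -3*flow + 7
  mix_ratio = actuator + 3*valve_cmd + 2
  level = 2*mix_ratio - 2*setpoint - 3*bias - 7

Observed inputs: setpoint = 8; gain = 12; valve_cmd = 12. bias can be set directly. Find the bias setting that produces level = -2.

bias = 7

Intervening on bias fixes its value directly, overriding its dependence on setpoint.
Substituting into the flow equation gives flow = 4*bias - 20.
Substituting into the actuator equation gives actuator = -12*bias + 67.
So mix_ratio = -12*bias + 105.
Substituting into the level equation gives level = -27*bias + 187.
Solve -27*bias + 187 = -2: bias = (-2 - 187) / -27 = 7.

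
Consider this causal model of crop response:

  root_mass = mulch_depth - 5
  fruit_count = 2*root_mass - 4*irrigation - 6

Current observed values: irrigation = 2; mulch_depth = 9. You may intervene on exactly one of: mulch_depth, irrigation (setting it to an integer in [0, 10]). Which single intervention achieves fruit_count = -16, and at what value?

Intervening on mulch_depth: with other inputs at their observed values, fruit_count = 2*mulch_depth - 24. Solving for -16 gives mulch_depth = 4, within [0, 10].
Intervening on irrigation: fruit_count = -4*irrigation + 2. Reaching -16 requires irrigation = 9/2, not an integer.

set mulch_depth = 4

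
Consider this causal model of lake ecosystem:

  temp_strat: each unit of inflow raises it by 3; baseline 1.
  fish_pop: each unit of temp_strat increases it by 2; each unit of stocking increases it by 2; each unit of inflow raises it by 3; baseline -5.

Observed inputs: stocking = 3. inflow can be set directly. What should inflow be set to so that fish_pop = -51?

Substituting into the fish_pop equation gives fish_pop = 9*inflow + 3.
Solve 9*inflow + 3 = -51: inflow = (-51 - 3) / 9 = -6.

inflow = -6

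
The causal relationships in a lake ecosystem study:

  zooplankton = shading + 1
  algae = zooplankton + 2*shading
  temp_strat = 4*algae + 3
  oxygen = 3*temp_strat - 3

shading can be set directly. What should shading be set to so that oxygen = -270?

Substituting into the algae equation gives algae = 3*shading + 1.
temp_strat becomes 12*shading + 7.
Substituting into the oxygen equation gives oxygen = 36*shading + 18.
Solve 36*shading + 18 = -270: shading = (-270 - 18) / 36 = -8.

shading = -8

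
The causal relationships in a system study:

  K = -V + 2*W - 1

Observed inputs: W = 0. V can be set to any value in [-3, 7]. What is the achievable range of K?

Substituting into the K equation gives K = -V - 1.
Linear in V, so extremes are at the endpoints: V = -3 gives K = 2; V = 7 gives K = -8.

-8 to 2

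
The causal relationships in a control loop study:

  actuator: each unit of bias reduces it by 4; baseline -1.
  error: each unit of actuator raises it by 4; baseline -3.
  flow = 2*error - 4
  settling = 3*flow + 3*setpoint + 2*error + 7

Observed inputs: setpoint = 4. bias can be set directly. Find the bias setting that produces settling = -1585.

Substituting into the error equation gives error = -16*bias - 7.
Substituting into the flow equation gives flow = -32*bias - 18.
This gives settling = -128*bias - 49.
Solve -128*bias - 49 = -1585: bias = (-1585 + 49) / -128 = 12.

bias = 12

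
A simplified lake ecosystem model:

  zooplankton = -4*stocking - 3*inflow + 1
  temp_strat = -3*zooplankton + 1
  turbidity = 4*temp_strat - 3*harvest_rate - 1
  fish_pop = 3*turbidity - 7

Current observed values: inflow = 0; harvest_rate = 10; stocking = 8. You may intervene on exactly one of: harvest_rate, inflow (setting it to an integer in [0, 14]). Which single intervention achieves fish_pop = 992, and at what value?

Intervening on harvest_rate: with other inputs at their observed values, fish_pop = -9*harvest_rate + 1118. Solving for 992 gives harvest_rate = 14, within [0, 14].
Intervening on inflow: fish_pop = 108*inflow + 1028. Reaching 992 requires inflow = -1/3, not an integer.

set harvest_rate = 14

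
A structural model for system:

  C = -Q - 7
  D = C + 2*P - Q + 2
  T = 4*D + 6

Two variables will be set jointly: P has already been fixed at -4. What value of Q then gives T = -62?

With P held at -4:
Substituting into the D equation gives D = -2*Q - 13.
Substituting into the T equation gives T = -8*Q - 46.
Solve -8*Q - 46 = -62: Q = (-62 + 46) / -8 = 2.

Q = 2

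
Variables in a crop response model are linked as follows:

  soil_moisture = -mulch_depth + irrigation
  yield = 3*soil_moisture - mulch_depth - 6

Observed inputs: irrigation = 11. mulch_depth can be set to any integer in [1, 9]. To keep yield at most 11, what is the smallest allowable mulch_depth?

Substituting into the soil_moisture equation gives soil_moisture = -mulch_depth + 11.
Substituting into the yield equation gives yield = -4*mulch_depth + 27.
Require -4*mulch_depth + 27 ≤ 11, so mulch_depth ≥ 4.
The smallest integer in [1, 9] satisfying this is 4.

mulch_depth = 4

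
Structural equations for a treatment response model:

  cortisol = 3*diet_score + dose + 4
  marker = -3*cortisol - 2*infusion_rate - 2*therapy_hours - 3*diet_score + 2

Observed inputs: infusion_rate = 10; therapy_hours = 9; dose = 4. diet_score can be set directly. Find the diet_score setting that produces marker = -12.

diet_score = -4

Substituting into the cortisol equation gives cortisol = 3*diet_score + 8.
So marker = -12*diet_score - 60.
Solve -12*diet_score - 60 = -12: diet_score = (-12 + 60) / -12 = -4.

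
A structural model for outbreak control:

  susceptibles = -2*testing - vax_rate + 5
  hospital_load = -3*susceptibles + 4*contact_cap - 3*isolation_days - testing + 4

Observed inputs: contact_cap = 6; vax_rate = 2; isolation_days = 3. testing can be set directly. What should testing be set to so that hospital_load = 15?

testing = 1

Substituting into the susceptibles equation gives susceptibles = -2*testing + 3.
hospital_load becomes 5*testing + 10.
Solve 5*testing + 10 = 15: testing = (15 - 10) / 5 = 1.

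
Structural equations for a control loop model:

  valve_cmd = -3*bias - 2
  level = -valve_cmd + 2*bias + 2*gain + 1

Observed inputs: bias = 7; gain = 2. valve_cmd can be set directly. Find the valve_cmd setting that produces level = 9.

Intervening on valve_cmd fixes its value directly, overriding its dependence on bias.
Substituting into the level equation gives level = -valve_cmd + 19.
Solve -valve_cmd + 19 = 9: valve_cmd = (9 - 19) / -1 = 10.

valve_cmd = 10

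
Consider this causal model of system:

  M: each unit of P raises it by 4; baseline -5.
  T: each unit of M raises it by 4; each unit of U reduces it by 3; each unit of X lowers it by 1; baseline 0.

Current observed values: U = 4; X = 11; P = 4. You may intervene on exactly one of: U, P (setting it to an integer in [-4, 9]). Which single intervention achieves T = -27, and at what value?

Intervening on U: T = -3*U + 33. Reaching -27 requires U = 20, outside [-4, 9].
Intervening on P: with other inputs at their observed values, T = 16*P - 43. Solving for -27 gives P = 1, within [-4, 9].

set P = 1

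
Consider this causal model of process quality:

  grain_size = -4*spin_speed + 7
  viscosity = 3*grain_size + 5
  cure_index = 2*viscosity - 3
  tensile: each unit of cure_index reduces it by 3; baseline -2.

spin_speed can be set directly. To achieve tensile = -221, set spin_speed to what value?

spin_speed = -1

Substituting into the viscosity equation gives viscosity = -12*spin_speed + 26.
Substituting into the cure_index equation gives cure_index = -24*spin_speed + 49.
Substituting into the tensile equation gives tensile = 72*spin_speed - 149.
Solve 72*spin_speed - 149 = -221: spin_speed = (-221 + 149) / 72 = -1.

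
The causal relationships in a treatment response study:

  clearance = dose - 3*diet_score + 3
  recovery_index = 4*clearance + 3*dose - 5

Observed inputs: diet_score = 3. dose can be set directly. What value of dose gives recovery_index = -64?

Substituting into the clearance equation gives clearance = dose - 6.
Substituting into the recovery_index equation gives recovery_index = 7*dose - 29.
Solve 7*dose - 29 = -64: dose = (-64 + 29) / 7 = -5.

dose = -5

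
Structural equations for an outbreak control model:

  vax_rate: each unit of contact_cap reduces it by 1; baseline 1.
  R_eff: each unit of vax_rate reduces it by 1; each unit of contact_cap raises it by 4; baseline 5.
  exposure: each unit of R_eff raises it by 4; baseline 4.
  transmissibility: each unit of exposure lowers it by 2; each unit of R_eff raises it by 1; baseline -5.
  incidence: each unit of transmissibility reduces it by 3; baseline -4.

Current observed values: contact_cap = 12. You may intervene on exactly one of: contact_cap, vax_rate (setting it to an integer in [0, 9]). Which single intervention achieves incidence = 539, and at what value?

Intervening on contact_cap: with other inputs at their observed values, incidence = 105*contact_cap + 119. Solving for 539 gives contact_cap = 4, within [0, 9].
Intervening on vax_rate: incidence = -21*vax_rate + 1148. Reaching 539 requires vax_rate = 29, outside [0, 9].

set contact_cap = 4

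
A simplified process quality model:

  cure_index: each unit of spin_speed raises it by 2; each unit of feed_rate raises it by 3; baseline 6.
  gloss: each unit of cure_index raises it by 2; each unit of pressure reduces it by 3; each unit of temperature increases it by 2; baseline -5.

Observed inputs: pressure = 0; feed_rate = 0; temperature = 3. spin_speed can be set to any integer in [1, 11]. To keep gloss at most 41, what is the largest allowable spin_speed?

Substituting into the cure_index equation gives cure_index = 2*spin_speed + 6.
Substituting into the gloss equation gives gloss = 4*spin_speed + 13.
Require 4*spin_speed + 13 ≤ 41, so spin_speed ≤ 7.
The largest integer in [1, 11] satisfying this is 7.

spin_speed = 7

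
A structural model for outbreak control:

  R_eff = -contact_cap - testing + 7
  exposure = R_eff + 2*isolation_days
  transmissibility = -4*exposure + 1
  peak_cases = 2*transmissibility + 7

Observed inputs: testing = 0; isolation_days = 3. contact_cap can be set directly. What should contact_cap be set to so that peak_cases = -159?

contact_cap = -8

Substituting into the R_eff equation gives R_eff = -contact_cap + 7.
Substituting into the exposure equation gives exposure = -contact_cap + 13.
Substituting into the transmissibility equation gives transmissibility = 4*contact_cap - 51.
peak_cases becomes 8*contact_cap - 95.
Solve 8*contact_cap - 95 = -159: contact_cap = (-159 + 95) / 8 = -8.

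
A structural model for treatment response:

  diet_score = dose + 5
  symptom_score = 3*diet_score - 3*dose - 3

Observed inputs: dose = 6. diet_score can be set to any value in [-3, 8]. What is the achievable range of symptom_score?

-30 to 3

Intervening on diet_score fixes its value directly, overriding its dependence on dose.
Substituting into the symptom_score equation gives symptom_score = 3*diet_score - 21.
Linear in diet_score, so extremes are at the endpoints: diet_score = -3 gives symptom_score = -30; diet_score = 8 gives symptom_score = 3.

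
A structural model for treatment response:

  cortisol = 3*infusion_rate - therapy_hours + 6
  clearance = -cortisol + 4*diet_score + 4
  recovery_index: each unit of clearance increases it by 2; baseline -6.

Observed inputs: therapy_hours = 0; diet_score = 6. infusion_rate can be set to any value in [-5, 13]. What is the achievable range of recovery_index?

Substituting into the cortisol equation gives cortisol = 3*infusion_rate + 6.
Substituting into the clearance equation gives clearance = -3*infusion_rate + 22.
So recovery_index = -6*infusion_rate + 38.
Linear in infusion_rate, so extremes are at the endpoints: infusion_rate = -5 gives recovery_index = 68; infusion_rate = 13 gives recovery_index = -40.

-40 to 68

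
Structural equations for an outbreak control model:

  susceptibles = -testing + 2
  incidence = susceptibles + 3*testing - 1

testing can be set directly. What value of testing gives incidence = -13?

testing = -7

Substituting into the incidence equation gives incidence = 2*testing + 1.
Solve 2*testing + 1 = -13: testing = (-13 - 1) / 2 = -7.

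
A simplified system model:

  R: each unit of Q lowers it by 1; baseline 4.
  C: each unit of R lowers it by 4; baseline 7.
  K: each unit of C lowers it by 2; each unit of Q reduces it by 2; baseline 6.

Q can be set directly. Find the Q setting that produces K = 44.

Substituting into the C equation gives C = 4*Q - 9.
Substituting into the K equation gives K = -10*Q + 24.
Solve -10*Q + 24 = 44: Q = (44 - 24) / -10 = -2.

Q = -2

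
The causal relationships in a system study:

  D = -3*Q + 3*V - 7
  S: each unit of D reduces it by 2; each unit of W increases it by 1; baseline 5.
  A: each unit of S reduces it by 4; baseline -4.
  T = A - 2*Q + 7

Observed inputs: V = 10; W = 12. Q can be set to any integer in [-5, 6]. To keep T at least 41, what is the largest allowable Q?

Q = 3

Substituting into the D equation gives D = -3*Q + 23.
Substituting into the S equation gives S = 6*Q - 29.
So A = -24*Q + 112.
So T = -26*Q + 119.
Require -26*Q + 119 ≥ 41, so Q ≤ 3.
The largest integer in [-5, 6] satisfying this is 3.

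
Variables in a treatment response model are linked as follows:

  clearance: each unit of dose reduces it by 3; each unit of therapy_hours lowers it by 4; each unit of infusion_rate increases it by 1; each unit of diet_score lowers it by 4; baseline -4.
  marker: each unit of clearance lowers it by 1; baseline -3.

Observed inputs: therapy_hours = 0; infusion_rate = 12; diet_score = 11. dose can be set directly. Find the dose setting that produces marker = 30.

Substituting into the clearance equation gives clearance = -3*dose - 36.
Substituting into the marker equation gives marker = 3*dose + 33.
Solve 3*dose + 33 = 30: dose = (30 - 33) / 3 = -1.

dose = -1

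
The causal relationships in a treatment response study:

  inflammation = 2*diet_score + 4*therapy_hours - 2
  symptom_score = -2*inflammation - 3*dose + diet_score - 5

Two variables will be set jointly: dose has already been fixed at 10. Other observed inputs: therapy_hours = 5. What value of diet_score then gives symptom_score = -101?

With dose held at 10:
Substituting into the inflammation equation gives inflammation = 2*diet_score + 18.
Substituting into the symptom_score equation gives symptom_score = -3*diet_score - 71.
Solve -3*diet_score - 71 = -101: diet_score = (-101 + 71) / -3 = 10.

diet_score = 10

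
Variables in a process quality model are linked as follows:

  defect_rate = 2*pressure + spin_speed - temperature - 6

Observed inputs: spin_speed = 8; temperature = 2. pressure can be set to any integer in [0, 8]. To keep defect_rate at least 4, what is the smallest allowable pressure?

Substituting into the defect_rate equation gives defect_rate = 2*pressure.
Require 2*pressure ≥ 4, so pressure ≥ 2.
The smallest integer in [0, 8] satisfying this is 2.

pressure = 2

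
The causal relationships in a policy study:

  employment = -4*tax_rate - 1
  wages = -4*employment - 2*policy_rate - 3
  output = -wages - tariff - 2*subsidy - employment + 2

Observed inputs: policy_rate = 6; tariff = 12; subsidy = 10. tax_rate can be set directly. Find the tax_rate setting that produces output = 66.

tax_rate = -7

Substituting into the wages equation gives wages = 16*tax_rate - 11.
Substituting into the output equation gives output = -12*tax_rate - 18.
Solve -12*tax_rate - 18 = 66: tax_rate = (66 + 18) / -12 = -7.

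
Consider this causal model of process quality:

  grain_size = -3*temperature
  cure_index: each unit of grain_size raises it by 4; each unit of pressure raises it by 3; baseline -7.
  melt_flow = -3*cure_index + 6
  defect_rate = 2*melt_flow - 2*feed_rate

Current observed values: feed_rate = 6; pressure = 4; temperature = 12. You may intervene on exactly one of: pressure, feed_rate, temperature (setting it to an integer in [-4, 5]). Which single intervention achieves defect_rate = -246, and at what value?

Intervening on pressure: defect_rate = -18*pressure + 906. Reaching -246 requires pressure = 64, outside [-4, 5].
Intervening on feed_rate: defect_rate = -2*feed_rate + 846. Reaching -246 requires feed_rate = 546, outside [-4, 5].
Intervening on temperature: with other inputs at their observed values, defect_rate = 72*temperature - 30. Solving for -246 gives temperature = -3, within [-4, 5].

set temperature = -3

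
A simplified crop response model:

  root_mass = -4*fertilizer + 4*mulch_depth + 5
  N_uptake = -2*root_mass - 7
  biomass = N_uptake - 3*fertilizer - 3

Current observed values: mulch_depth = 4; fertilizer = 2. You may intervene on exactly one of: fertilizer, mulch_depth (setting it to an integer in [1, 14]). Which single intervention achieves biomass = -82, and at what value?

Intervening on fertilizer: biomass = 5*fertilizer - 52. Reaching -82 requires fertilizer = -6, outside [1, 14].
Intervening on mulch_depth: with other inputs at their observed values, biomass = -8*mulch_depth - 10. Solving for -82 gives mulch_depth = 9, within [1, 14].

set mulch_depth = 9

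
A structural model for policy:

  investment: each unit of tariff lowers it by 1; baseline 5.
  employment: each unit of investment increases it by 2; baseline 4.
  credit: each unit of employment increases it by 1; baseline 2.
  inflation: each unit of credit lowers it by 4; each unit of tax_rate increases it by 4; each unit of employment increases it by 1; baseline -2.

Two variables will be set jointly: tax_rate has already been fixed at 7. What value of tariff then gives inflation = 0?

tariff = 4

With tax_rate held at 7:
Substituting into the employment equation gives employment = -2*tariff + 14.
This gives credit = -2*tariff + 16.
Substituting into the inflation equation gives inflation = 6*tariff - 24.
Solve 6*tariff - 24 = 0: tariff = (0 + 24) / 6 = 4.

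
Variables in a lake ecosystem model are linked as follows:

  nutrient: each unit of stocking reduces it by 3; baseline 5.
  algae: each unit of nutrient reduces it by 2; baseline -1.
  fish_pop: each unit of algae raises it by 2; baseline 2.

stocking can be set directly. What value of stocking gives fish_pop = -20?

Substituting into the algae equation gives algae = 6*stocking - 11.
Substituting into the fish_pop equation gives fish_pop = 12*stocking - 20.
Solve 12*stocking - 20 = -20: stocking = (-20 + 20) / 12 = 0.

stocking = 0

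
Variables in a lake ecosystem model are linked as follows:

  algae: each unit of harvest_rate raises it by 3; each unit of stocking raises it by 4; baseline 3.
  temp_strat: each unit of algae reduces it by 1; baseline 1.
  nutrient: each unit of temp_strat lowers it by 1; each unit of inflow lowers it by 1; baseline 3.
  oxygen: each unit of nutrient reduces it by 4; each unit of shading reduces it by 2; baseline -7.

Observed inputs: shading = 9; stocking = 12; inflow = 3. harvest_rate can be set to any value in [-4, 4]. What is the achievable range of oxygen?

Substituting into the algae equation gives algae = 3*harvest_rate + 51.
Substituting into the temp_strat equation gives temp_strat = -3*harvest_rate - 50.
Substituting into the nutrient equation gives nutrient = 3*harvest_rate + 50.
This gives oxygen = -12*harvest_rate - 225.
Linear in harvest_rate, so extremes are at the endpoints: harvest_rate = -4 gives oxygen = -177; harvest_rate = 4 gives oxygen = -273.

-273 to -177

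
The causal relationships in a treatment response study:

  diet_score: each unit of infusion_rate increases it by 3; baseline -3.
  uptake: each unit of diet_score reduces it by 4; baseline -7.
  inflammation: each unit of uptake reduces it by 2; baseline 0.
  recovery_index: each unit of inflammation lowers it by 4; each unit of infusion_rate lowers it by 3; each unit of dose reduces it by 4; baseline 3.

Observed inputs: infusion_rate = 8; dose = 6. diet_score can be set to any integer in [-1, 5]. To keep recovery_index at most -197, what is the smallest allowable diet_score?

diet_score = 3

Intervening on diet_score fixes its value directly, overriding its dependence on infusion_rate.
Substituting into the inflammation equation gives inflammation = 8*diet_score + 14.
Substituting into the recovery_index equation gives recovery_index = -32*diet_score - 101.
Require -32*diet_score - 101 ≤ -197, so diet_score ≥ 3.
The smallest integer in [-1, 5] satisfying this is 3.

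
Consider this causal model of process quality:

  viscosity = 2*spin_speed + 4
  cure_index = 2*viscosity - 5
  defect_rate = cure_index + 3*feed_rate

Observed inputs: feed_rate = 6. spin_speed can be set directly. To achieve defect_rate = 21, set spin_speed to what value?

Substituting into the cure_index equation gives cure_index = 4*spin_speed + 3.
Substituting into the defect_rate equation gives defect_rate = 4*spin_speed + 21.
Solve 4*spin_speed + 21 = 21: spin_speed = (21 - 21) / 4 = 0.

spin_speed = 0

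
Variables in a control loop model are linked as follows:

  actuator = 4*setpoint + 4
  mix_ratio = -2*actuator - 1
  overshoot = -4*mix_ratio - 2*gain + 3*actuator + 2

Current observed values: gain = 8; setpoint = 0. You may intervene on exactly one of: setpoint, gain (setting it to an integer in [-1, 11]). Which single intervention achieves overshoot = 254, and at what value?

set setpoint = 5

Intervening on setpoint: with other inputs at their observed values, overshoot = 44*setpoint + 34. Solving for 254 gives setpoint = 5, within [-1, 11].
Intervening on gain: overshoot = -2*gain + 50. Reaching 254 requires gain = -102, outside [-1, 11].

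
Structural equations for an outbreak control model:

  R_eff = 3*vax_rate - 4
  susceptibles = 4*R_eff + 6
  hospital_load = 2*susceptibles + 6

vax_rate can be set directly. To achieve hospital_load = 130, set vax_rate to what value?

vax_rate = 6

Substituting into the susceptibles equation gives susceptibles = 12*vax_rate - 10.
Substituting into the hospital_load equation gives hospital_load = 24*vax_rate - 14.
Solve 24*vax_rate - 14 = 130: vax_rate = (130 + 14) / 24 = 6.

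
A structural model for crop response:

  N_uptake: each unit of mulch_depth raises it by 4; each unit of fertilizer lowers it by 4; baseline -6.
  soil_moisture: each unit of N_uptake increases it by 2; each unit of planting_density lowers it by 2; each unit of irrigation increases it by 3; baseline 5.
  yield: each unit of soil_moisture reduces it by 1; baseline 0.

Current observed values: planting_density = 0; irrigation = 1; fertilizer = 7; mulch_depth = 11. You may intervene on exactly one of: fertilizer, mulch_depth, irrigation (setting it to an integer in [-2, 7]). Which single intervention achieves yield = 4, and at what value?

Intervening on fertilizer: yield = 8*fertilizer - 84. Reaching 4 requires fertilizer = 11, outside [-2, 7].
Intervening on mulch_depth: with other inputs at their observed values, yield = -8*mulch_depth + 60. Solving for 4 gives mulch_depth = 7, within [-2, 7].
Intervening on irrigation: yield = -3*irrigation - 25. Reaching 4 requires irrigation = -29/3, not an integer.

set mulch_depth = 7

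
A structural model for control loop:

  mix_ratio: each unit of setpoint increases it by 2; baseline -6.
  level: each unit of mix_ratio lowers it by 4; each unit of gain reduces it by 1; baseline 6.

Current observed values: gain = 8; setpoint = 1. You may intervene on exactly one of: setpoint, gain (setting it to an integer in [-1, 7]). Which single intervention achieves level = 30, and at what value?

set setpoint = -1

Intervening on setpoint: with other inputs at their observed values, level = -8*setpoint + 22. Solving for 30 gives setpoint = -1, within [-1, 7].
Intervening on gain: level = -gain + 22. Reaching 30 requires gain = -8, outside [-1, 7].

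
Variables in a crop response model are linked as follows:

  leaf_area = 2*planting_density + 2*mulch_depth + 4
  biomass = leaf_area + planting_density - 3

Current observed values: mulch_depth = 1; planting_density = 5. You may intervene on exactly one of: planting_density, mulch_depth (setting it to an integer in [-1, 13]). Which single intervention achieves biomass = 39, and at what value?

Intervening on planting_density: with other inputs at their observed values, biomass = 3*planting_density + 3. Solving for 39 gives planting_density = 12, within [-1, 13].
Intervening on mulch_depth: biomass = 2*mulch_depth + 16. Reaching 39 requires mulch_depth = 23/2, not an integer.

set planting_density = 12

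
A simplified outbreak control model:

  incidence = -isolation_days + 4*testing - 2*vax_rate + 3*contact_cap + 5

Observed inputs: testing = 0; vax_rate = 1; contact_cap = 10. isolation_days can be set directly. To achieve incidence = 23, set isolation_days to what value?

Substituting into the incidence equation gives incidence = -isolation_days + 33.
Solve -isolation_days + 33 = 23: isolation_days = (23 - 33) / -1 = 10.

isolation_days = 10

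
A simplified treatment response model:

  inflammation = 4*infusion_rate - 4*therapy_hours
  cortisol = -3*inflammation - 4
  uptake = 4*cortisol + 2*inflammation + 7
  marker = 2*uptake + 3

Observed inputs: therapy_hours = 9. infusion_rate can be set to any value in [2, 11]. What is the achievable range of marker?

-175 to 545

Substituting into the inflammation equation gives inflammation = 4*infusion_rate - 36.
cortisol becomes -12*infusion_rate + 104.
So uptake = -40*infusion_rate + 351.
This gives marker = -80*infusion_rate + 705.
Linear in infusion_rate, so extremes are at the endpoints: infusion_rate = 2 gives marker = 545; infusion_rate = 11 gives marker = -175.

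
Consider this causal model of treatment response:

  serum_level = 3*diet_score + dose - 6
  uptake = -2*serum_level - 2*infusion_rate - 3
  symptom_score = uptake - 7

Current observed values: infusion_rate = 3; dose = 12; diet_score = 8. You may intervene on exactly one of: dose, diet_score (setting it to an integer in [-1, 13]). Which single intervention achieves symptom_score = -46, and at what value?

Intervening on dose: symptom_score = -2*dose - 52. Reaching -46 requires dose = -3, outside [-1, 13].
Intervening on diet_score: with other inputs at their observed values, symptom_score = -6*diet_score - 28. Solving for -46 gives diet_score = 3, within [-1, 13].

set diet_score = 3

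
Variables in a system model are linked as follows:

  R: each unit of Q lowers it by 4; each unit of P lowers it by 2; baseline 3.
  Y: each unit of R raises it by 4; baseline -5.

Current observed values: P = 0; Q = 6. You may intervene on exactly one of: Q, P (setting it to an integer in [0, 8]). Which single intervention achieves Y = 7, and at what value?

set Q = 0

Intervening on Q: with other inputs at their observed values, Y = -16*Q + 7. Solving for 7 gives Q = 0, within [0, 8].
Intervening on P: Y = -8*P - 89. Reaching 7 requires P = -12, outside [0, 8].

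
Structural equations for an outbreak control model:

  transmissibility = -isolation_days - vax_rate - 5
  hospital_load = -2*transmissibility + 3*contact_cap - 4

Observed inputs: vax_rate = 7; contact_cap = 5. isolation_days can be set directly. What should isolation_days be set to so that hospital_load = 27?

isolation_days = -4

Substituting into the transmissibility equation gives transmissibility = -isolation_days - 12.
So hospital_load = 2*isolation_days + 35.
Solve 2*isolation_days + 35 = 27: isolation_days = (27 - 35) / 2 = -4.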